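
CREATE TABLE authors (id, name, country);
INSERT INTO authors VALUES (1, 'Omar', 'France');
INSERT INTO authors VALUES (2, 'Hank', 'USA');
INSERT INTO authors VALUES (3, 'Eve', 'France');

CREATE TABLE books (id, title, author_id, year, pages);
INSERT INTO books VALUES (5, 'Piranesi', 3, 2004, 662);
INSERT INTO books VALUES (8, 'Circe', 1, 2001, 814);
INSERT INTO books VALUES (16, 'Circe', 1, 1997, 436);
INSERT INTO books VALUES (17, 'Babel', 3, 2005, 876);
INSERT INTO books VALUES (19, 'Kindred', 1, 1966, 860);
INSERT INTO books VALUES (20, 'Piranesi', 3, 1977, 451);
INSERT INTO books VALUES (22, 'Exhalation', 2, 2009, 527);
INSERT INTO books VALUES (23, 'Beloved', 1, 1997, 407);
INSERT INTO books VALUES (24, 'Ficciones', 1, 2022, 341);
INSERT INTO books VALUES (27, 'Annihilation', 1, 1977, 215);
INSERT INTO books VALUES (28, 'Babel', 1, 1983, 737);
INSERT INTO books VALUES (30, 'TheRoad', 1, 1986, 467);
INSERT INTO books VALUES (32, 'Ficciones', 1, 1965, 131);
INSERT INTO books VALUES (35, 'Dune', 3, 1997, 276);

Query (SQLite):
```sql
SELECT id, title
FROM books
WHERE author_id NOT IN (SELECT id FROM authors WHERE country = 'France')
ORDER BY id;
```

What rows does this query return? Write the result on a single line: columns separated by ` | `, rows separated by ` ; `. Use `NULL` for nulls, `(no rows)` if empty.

Inner query: authors.id where country = 'France'.
Outer: keep books rows whose author_id is not in that set.
Inner query → {1, 3}

22 | Exhalation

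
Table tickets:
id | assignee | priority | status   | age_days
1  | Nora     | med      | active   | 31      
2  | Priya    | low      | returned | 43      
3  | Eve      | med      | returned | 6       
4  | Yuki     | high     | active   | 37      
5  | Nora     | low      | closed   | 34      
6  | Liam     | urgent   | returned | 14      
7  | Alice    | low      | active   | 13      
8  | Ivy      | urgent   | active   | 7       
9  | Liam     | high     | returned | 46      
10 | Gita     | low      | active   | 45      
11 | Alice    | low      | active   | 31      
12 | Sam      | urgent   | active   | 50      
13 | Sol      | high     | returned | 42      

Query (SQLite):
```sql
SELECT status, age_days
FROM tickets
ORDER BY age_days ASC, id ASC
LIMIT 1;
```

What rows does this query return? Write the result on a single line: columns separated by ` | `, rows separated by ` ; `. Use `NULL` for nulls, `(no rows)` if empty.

Sort by age_days asc, tiebreak id asc: (6, id=3), (7, id=8), (13, id=7), (14, id=6) …. Take first 1.

returned | 6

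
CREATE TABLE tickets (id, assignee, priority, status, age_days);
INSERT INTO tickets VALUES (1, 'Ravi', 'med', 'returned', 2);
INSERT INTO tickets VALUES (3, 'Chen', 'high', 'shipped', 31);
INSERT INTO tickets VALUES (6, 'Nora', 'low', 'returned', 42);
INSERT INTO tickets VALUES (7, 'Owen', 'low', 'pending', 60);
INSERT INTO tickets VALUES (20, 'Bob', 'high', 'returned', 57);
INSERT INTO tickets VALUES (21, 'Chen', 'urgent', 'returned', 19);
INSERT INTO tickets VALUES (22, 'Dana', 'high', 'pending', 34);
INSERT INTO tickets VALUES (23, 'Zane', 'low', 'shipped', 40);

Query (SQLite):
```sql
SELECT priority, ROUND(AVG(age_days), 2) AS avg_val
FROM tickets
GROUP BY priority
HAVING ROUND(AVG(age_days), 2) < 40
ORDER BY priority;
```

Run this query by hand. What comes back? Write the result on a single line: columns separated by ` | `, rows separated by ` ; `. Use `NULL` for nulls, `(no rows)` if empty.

Partition tickets by priority; compute ROUND(AVG(age_days), 2) within each group.
HAVING: keep groups where ROUND(AVG(age_days), 2) < 40.
  high: ids {3, 20, 22} → ROUND(AVG(age_days), 2)=40.67
  low: ids {6, 7, 23} → ROUND(AVG(age_days), 2)=47.33
  med: ids {1} → ROUND(AVG(age_days), 2)=2
  urgent: ids {21} → ROUND(AVG(age_days), 2)=19

med | 2 ; urgent | 19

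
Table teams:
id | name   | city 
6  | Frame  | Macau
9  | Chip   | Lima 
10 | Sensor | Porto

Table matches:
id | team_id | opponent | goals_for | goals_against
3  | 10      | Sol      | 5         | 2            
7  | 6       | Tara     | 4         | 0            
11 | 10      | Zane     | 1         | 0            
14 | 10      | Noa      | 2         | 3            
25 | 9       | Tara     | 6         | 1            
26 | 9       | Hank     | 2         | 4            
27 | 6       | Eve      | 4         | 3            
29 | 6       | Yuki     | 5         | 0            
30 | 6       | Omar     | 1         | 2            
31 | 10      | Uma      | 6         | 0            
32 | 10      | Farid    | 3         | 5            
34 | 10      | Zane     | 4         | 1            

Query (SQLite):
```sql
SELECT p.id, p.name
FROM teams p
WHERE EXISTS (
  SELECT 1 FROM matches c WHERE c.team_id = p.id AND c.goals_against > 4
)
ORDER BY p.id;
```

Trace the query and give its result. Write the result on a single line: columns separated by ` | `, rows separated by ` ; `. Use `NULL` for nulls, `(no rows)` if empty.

10 | Sensor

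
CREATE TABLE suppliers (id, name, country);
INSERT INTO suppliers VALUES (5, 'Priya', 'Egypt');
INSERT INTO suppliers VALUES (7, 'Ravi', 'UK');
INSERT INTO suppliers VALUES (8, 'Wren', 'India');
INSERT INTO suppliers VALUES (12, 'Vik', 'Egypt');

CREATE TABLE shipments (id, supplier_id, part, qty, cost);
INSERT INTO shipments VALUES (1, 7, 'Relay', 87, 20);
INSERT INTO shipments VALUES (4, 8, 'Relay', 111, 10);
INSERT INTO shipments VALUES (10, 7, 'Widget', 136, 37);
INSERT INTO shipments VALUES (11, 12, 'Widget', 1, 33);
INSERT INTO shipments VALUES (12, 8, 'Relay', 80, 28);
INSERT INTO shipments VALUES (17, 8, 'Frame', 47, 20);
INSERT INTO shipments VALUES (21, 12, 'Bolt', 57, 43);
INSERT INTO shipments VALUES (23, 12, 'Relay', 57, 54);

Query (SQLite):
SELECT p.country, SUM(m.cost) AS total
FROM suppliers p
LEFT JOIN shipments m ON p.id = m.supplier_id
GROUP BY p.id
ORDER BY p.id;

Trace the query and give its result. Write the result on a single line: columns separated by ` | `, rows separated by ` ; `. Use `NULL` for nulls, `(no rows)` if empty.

Egypt | NULL ; UK | 57 ; India | 58 ; Egypt | 130

LEFT JOIN keeps every suppliers row; unmatched ones get NULL for shipments columns.
Group by suppliers.id and compute SUM(m.cost). SUM over an all-NULL group is NULL.
  5: ids {—} → SUM(m.cost)=NULL
  7: ids {1, 10} → SUM(m.cost)=57
  8: ids {4, 12, 17} → SUM(m.cost)=58
  12: ids {11, 21, 23} → SUM(m.cost)=130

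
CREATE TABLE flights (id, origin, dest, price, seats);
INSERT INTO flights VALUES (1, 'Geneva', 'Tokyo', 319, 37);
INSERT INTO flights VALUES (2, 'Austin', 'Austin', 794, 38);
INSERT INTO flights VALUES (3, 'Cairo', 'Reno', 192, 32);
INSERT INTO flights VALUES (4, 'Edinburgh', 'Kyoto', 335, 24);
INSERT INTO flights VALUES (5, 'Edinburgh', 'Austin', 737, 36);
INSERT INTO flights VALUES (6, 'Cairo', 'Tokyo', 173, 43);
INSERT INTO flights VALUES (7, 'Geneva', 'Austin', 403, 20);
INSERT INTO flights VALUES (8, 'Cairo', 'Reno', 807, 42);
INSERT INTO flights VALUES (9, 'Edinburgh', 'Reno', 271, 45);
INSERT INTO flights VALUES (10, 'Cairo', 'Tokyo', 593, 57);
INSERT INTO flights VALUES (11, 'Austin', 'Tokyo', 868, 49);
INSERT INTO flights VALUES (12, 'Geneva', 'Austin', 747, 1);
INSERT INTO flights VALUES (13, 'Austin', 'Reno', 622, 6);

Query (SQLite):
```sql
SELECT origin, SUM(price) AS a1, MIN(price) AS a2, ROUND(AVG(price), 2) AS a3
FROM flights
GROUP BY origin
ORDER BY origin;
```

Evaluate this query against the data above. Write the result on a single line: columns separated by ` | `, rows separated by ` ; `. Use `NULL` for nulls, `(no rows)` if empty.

Group flights by origin.
Per group compute: SUM(price), MIN(price), ROUND(AVG(price), 2).
  Austin: ids {2, 11, 13} → SUM(price)=2284, MIN(price)=622, ROUND(AVG(price), 2)=761.33
  Cairo: ids {3, 6, 8, 10} → SUM(price)=1765, MIN(price)=173, ROUND(AVG(price), 2)=441.25
  Edinburgh: ids {4, 5, 9} → SUM(price)=1343, MIN(price)=271, ROUND(AVG(price), 2)=447.67
  Geneva: ids {1, 7, 12} → SUM(price)=1469, MIN(price)=319, ROUND(AVG(price), 2)=489.67

Austin | 2284 | 622 | 761.33 ; Cairo | 1765 | 173 | 441.25 ; Edinburgh | 1343 | 271 | 447.67 ; Geneva | 1469 | 319 | 489.67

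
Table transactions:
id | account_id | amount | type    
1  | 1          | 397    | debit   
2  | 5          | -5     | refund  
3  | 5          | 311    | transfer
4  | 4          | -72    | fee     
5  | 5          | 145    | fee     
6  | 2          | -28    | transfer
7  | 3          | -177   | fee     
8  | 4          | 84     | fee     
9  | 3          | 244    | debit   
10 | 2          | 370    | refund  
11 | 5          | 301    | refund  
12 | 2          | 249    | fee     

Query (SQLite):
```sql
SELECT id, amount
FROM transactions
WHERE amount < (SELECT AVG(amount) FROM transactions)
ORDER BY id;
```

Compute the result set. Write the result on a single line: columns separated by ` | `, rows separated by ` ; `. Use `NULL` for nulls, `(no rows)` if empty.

2 | -5 ; 4 | -72 ; 5 | 145 ; 6 | -28 ; 7 | -177 ; 8 | 84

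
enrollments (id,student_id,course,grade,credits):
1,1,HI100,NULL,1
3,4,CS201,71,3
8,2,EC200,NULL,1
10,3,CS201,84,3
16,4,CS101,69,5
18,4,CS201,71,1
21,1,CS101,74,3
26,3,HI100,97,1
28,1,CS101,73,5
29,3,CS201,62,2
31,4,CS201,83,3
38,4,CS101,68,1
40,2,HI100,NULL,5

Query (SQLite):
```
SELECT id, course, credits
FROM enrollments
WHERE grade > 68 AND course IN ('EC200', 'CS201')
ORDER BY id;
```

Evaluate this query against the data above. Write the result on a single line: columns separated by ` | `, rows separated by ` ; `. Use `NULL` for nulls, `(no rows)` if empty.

grade > 68: ids {3, 10, 16, 18, 21, 26, 28, 31}
course IN ('EC200', 'CS201'): ids {3, 8, 10, 18, 29, 31}
Combine with AND.

3 | CS201 | 3 ; 10 | CS201 | 3 ; 18 | CS201 | 1 ; 31 | CS201 | 3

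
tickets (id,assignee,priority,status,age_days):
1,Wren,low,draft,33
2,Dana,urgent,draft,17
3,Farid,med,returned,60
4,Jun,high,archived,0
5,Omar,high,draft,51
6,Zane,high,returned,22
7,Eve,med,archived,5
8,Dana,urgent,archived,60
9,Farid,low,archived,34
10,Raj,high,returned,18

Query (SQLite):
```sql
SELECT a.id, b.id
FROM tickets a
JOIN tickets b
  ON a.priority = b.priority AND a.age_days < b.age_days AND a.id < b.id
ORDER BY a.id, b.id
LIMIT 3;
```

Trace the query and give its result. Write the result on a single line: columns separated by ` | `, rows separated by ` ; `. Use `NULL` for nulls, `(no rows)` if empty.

Pairs (a,b) with same priority, a.age_days < b.age_days, a.id < b.id.
priority groups: high:{4,5,6,10} low:{1,9} med:{3,7} urgent:{2,8}
Ordered by (a.id, b.id); first 3.

1 | 9 ; 2 | 8 ; 4 | 5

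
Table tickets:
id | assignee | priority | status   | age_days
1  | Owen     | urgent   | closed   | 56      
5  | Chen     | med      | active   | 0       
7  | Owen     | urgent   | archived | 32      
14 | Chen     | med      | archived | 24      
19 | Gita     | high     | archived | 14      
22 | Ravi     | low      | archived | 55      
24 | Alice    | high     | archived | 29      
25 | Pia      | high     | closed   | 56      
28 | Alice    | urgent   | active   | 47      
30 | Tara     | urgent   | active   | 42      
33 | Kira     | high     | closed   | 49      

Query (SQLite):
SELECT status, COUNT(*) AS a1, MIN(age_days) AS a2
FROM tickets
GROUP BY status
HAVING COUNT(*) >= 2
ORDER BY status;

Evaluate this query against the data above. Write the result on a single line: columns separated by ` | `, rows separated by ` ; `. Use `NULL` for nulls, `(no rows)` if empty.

Group tickets by status.
Per group compute: COUNT(*), MIN(age_days).
HAVING: drop groups with fewer than 2 rows.
  active: ids {5, 28, 30} → COUNT(*)=3, MIN(age_days)=0
  archived: ids {7, 14, 19, 22, 24} → COUNT(*)=5, MIN(age_days)=14
  closed: ids {1, 25, 33} → COUNT(*)=3, MIN(age_days)=49

active | 3 | 0 ; archived | 5 | 14 ; closed | 3 | 49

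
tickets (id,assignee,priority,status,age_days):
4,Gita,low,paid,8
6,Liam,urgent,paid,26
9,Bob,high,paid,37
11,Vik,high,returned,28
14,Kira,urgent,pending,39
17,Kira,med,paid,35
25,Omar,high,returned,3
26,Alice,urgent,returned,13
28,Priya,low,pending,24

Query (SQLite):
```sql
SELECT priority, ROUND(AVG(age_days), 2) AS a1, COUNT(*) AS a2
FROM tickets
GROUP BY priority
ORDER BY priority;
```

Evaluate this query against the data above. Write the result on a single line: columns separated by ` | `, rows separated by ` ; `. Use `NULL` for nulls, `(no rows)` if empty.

high | 22.67 | 3 ; low | 16 | 2 ; med | 35 | 1 ; urgent | 26 | 3

Group tickets by priority.
Per group compute: ROUND(AVG(age_days), 2), COUNT(*).
  high: ids {9, 11, 25} → ROUND(AVG(age_days), 2)=22.67, COUNT(*)=3
  low: ids {4, 28} → ROUND(AVG(age_days), 2)=16, COUNT(*)=2
  med: ids {17} → ROUND(AVG(age_days), 2)=35, COUNT(*)=1
  urgent: ids {6, 14, 26} → ROUND(AVG(age_days), 2)=26, COUNT(*)=3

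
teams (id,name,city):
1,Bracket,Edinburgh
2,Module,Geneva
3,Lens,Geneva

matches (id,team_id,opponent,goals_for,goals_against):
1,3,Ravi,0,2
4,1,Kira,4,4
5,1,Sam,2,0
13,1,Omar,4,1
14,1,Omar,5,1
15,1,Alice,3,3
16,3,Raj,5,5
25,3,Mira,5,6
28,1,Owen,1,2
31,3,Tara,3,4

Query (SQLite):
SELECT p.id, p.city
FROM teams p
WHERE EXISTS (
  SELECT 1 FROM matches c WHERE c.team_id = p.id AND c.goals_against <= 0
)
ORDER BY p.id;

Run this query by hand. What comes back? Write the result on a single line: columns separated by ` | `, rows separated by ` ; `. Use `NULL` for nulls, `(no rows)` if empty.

1 | Edinburgh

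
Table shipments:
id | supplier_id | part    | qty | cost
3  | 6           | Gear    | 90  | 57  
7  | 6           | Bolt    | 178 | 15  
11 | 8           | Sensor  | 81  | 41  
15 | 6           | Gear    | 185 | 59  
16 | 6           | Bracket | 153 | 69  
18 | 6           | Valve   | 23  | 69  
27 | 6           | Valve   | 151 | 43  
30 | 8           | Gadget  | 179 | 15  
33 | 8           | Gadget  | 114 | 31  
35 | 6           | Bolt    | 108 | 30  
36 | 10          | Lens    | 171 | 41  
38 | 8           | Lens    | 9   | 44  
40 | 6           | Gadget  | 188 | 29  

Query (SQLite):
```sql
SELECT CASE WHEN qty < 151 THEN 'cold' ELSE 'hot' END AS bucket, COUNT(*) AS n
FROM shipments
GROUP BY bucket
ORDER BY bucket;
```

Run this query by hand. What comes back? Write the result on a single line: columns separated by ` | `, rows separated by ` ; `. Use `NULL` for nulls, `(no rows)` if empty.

cold | 6 ; hot | 7

Bucket rows by qty < 151 → 'cold' else 'hot'; count each bucket.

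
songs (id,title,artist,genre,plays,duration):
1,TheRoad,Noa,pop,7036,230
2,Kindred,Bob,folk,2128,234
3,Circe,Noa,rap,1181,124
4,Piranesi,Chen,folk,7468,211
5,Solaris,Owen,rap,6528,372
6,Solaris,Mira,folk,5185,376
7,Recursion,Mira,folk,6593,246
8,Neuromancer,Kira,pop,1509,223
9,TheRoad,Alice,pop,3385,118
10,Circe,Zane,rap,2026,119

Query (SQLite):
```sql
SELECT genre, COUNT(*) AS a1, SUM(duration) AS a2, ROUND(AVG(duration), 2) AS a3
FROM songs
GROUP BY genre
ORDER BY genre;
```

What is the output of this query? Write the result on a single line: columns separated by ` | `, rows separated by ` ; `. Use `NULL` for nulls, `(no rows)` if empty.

folk | 4 | 1067 | 266.75 ; pop | 3 | 571 | 190.33 ; rap | 3 | 615 | 205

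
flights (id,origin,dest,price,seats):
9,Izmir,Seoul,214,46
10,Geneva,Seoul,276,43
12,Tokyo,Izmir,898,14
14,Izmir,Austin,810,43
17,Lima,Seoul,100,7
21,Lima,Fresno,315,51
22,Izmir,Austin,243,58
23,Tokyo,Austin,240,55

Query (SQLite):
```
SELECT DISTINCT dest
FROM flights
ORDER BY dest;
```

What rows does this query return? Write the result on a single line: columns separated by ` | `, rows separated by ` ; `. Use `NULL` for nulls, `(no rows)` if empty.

Austin ; Fresno ; Izmir ; Seoul

Collect distinct dest values from flights.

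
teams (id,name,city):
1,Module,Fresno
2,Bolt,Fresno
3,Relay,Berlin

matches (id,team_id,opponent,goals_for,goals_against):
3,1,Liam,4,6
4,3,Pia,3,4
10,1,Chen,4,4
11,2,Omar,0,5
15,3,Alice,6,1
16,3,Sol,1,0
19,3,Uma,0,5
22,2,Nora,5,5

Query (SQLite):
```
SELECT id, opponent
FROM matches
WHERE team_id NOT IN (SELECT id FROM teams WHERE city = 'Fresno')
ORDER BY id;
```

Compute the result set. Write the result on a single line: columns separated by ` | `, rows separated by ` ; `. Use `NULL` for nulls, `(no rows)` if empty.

Inner query: teams.id where city = 'Fresno'.
Outer: keep matches rows whose team_id is not in that set.
Inner query → {1, 2}

4 | Pia ; 15 | Alice ; 16 | Sol ; 19 | Uma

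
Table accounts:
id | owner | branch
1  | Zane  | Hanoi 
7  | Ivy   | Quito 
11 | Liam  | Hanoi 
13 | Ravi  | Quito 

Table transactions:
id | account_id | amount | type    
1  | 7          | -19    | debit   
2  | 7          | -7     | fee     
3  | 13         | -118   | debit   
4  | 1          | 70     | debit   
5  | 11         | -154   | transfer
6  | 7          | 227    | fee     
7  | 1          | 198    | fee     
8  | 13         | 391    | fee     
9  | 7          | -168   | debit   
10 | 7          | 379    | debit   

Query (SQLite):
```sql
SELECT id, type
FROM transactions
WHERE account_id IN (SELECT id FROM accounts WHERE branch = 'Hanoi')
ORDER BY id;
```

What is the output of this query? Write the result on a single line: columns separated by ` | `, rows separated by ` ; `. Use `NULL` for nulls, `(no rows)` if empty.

4 | debit ; 5 | transfer ; 7 | fee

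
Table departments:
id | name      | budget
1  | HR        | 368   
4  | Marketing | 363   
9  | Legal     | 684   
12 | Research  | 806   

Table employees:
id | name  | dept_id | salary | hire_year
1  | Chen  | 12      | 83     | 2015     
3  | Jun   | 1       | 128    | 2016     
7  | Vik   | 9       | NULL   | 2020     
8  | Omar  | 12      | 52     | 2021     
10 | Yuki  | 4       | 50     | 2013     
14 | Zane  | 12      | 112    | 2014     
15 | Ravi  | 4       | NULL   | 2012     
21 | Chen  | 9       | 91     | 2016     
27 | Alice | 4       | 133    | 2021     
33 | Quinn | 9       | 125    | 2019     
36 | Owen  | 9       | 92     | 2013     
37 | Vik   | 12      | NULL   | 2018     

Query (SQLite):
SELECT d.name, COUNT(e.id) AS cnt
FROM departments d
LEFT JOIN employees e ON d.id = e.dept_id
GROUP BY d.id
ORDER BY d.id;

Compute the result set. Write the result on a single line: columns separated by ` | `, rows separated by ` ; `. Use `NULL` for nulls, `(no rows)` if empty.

LEFT JOIN keeps every departments row; unmatched ones get NULL for employees columns.
Group by departments.id and compute COUNT(e.id). COUNT(col) of an all-NULL group is 0.
  1: ids {3} → COUNT(e.id)=1
  4: ids {10, 15, 27} → COUNT(e.id)=3
  9: ids {7, 21, 33, 36} → COUNT(e.id)=4
  12: ids {1, 8, 14, 37} → COUNT(e.id)=4

HR | 1 ; Marketing | 3 ; Legal | 4 ; Research | 4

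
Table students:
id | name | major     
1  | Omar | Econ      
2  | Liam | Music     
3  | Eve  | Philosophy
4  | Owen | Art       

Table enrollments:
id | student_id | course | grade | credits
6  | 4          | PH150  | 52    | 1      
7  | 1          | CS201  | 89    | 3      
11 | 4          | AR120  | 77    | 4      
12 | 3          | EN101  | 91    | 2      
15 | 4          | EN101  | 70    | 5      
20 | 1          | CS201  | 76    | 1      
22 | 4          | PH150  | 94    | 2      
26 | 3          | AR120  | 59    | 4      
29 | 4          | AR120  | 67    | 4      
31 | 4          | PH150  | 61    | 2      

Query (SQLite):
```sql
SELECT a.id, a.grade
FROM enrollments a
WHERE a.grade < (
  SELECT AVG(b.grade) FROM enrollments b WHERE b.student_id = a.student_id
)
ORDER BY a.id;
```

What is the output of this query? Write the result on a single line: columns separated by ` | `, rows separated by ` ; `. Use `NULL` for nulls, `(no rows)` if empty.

6 | 52 ; 15 | 70 ; 20 | 76 ; 26 | 59 ; 29 | 67 ; 31 | 61

For each enrollments row a, compute AVG(grade) over rows sharing a.student_id.
Keep row a if a.grade < that per-group AVG.
  student_id=1: AVG(grade) = 82.5
  student_id=3: AVG(grade) = 75.0
  student_id=4: AVG(grade) = 70.166667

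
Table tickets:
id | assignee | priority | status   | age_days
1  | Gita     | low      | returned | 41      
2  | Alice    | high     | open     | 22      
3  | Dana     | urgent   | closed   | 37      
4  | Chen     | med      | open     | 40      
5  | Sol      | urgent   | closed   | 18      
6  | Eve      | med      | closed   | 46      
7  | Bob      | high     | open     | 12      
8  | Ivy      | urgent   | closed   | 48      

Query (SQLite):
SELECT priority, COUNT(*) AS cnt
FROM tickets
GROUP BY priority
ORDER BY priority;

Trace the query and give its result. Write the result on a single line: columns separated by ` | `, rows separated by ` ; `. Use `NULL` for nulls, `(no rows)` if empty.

Partition tickets by priority; compute COUNT(*) within each group.
  high: ids {2, 7} → COUNT(*)=2
  low: ids {1} → COUNT(*)=1
  med: ids {4, 6} → COUNT(*)=2
  urgent: ids {3, 5, 8} → COUNT(*)=3

high | 2 ; low | 1 ; med | 2 ; urgent | 3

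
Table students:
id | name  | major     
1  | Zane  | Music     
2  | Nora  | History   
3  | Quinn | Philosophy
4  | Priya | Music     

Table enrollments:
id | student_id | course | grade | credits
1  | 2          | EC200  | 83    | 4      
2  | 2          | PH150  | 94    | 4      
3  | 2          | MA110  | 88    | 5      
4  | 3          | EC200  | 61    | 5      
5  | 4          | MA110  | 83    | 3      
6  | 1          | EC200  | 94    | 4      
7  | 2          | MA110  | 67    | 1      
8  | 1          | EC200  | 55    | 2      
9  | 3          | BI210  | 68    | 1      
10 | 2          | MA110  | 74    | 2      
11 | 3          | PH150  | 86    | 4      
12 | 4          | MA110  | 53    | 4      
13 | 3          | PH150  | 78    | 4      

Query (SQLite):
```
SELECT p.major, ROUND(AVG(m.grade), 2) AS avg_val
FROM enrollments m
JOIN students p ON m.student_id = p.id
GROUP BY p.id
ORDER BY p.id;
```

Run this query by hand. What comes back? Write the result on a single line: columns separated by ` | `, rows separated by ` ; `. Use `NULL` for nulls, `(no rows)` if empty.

Music | 74.5 ; History | 81.2 ; Philosophy | 73.25 ; Music | 68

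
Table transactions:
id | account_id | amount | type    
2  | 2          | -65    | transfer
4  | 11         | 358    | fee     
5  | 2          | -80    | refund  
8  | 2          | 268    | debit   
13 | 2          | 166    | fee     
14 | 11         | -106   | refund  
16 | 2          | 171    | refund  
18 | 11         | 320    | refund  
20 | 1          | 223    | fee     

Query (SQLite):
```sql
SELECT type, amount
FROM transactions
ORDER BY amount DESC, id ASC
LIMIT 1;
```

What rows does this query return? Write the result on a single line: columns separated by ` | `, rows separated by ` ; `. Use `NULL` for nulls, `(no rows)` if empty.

Sort by amount desc, tiebreak id asc: (358, id=4), (320, id=18), (268, id=8), (223, id=20) …. Take first 1.

fee | 358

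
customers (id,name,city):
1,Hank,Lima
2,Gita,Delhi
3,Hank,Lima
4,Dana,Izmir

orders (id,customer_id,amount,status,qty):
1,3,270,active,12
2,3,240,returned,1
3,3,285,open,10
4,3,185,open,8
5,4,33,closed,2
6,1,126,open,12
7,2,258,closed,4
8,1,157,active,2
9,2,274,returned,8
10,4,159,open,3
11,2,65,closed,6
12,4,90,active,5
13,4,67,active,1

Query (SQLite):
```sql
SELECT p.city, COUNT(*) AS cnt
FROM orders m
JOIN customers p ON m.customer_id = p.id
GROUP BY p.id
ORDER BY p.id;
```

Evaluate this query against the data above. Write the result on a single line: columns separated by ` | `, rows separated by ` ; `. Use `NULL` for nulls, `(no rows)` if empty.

Lima | 2 ; Delhi | 3 ; Lima | 4 ; Izmir | 4

Join each orders row to its customers via customer_id.
Group joined rows by customers.id; compute COUNT(*) per group.
  1: ids {6, 8} → COUNT(*)=2
  2: ids {7, 9, 11} → COUNT(*)=3
  3: ids {1, 2, 3, 4} → COUNT(*)=4
  4: ids {5, 10, 12, 13} → COUNT(*)=4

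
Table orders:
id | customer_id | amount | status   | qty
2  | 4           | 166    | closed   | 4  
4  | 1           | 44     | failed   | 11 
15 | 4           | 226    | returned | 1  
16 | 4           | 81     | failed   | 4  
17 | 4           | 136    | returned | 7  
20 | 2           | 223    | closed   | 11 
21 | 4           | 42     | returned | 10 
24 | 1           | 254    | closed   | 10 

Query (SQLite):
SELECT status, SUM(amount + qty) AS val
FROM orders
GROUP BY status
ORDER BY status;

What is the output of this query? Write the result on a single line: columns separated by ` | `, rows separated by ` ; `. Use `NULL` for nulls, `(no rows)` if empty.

For each row compute amount + qty.
Group by status; take SUM of the expression per group.
  closed: ids {2, 20, 24} → SUM(amount + qty)=668
  failed: ids {4, 16} → SUM(amount + qty)=140
  returned: ids {15, 17, 21} → SUM(amount + qty)=422

closed | 668 ; failed | 140 ; returned | 422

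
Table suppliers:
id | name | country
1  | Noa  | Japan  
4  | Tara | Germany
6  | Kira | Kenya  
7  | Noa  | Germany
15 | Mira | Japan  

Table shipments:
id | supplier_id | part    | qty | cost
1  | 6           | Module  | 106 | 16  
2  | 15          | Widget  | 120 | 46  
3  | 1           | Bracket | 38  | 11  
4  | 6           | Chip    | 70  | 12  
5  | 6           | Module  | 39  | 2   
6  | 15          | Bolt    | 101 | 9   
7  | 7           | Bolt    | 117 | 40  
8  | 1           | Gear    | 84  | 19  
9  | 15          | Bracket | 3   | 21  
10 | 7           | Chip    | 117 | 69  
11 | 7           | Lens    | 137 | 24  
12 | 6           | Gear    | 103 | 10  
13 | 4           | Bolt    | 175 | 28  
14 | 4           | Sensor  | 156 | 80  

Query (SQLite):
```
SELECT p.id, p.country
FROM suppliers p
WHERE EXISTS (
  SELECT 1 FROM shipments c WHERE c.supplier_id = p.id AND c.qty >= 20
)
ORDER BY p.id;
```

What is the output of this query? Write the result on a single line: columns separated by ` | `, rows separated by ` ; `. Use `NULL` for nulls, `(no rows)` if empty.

1 | Japan ; 4 | Germany ; 6 | Kenya ; 7 | Germany ; 15 | Japan

For each suppliers row, check whether any shipments with matching supplier_id has qty >= 20.
Keep rows where that is true.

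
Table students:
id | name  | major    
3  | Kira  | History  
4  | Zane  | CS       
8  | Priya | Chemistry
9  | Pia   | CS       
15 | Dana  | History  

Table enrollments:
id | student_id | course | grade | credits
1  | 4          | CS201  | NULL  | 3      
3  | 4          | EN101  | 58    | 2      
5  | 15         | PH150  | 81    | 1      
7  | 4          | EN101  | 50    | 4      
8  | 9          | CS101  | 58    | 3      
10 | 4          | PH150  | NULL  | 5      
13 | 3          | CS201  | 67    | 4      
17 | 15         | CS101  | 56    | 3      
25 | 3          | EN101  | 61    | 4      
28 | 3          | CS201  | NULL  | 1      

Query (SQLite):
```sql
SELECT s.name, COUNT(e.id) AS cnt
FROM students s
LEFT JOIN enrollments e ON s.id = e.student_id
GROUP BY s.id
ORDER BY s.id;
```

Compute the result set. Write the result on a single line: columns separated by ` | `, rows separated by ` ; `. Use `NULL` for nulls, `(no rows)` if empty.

Kira | 3 ; Zane | 4 ; Priya | 0 ; Pia | 1 ; Dana | 2

LEFT JOIN keeps every students row; unmatched ones get NULL for enrollments columns.
Group by students.id and compute COUNT(e.id). COUNT(col) of an all-NULL group is 0.
  3: ids {13, 25, 28} → COUNT(e.id)=3
  4: ids {1, 3, 7, 10} → COUNT(e.id)=4
  8: ids {—} → COUNT(e.id)=0
  9: ids {8} → COUNT(e.id)=1
  15: ids {5, 17} → COUNT(e.id)=2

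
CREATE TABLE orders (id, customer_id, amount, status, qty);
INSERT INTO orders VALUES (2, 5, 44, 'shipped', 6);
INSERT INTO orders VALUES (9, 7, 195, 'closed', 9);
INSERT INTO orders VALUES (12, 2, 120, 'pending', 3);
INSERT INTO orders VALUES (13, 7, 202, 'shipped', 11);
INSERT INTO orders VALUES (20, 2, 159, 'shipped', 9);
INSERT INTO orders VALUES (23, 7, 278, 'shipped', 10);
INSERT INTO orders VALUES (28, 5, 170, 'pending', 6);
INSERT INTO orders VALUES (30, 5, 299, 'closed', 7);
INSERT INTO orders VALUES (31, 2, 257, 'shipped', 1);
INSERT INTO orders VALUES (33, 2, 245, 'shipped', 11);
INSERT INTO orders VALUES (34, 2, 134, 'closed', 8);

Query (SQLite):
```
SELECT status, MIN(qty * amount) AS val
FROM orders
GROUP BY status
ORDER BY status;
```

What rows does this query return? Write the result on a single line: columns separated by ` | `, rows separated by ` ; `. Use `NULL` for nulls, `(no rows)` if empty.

For each row compute qty * amount.
Group by status; take MIN of the expression per group.
  closed: ids {9, 30, 34} → MIN(qty * amount)=1072
  pending: ids {12, 28} → MIN(qty * amount)=360
  shipped: ids {2, 13, 20, 23, 31, 33} → MIN(qty * amount)=257

closed | 1072 ; pending | 360 ; shipped | 257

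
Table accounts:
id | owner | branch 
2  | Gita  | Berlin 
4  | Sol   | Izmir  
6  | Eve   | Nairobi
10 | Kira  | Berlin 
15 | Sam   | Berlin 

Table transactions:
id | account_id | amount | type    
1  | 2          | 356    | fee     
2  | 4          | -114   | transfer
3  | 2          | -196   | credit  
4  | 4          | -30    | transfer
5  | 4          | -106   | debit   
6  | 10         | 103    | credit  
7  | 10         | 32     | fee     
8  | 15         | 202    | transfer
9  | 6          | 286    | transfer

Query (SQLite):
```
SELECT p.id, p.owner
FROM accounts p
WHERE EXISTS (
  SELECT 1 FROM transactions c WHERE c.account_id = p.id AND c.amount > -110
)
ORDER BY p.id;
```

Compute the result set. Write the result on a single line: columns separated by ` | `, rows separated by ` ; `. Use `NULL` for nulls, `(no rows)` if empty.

2 | Gita ; 4 | Sol ; 6 | Eve ; 10 | Kira ; 15 | Sam

For each accounts row, check whether any transactions with matching account_id has amount > -110.
Keep rows where that is true.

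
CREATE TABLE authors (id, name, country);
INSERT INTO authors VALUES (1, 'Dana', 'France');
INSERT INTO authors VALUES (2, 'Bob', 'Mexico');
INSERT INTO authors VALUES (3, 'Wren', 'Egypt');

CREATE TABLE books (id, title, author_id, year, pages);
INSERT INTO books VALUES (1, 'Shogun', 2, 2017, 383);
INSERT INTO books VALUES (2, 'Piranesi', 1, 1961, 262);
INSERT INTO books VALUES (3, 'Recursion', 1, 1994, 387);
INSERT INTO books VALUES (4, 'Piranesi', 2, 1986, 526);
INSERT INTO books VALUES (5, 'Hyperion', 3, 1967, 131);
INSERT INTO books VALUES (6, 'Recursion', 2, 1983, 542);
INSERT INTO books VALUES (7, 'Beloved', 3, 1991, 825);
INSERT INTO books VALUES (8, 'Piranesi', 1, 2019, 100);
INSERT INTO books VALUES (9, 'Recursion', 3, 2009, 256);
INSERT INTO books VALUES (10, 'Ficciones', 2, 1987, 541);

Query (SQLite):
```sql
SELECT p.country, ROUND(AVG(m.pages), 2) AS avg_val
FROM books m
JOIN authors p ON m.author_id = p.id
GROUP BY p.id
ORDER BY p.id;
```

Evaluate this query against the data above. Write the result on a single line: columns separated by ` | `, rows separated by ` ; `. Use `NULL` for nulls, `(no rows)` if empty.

Join each books row to its authors via author_id.
Group joined rows by authors.id; compute ROUND(AVG(m.pages), 2) per group.
  1: ids {2, 3, 8} → ROUND(AVG(m.pages), 2)=249.67
  2: ids {1, 4, 6, 10} → ROUND(AVG(m.pages), 2)=498
  3: ids {5, 7, 9} → ROUND(AVG(m.pages), 2)=404

France | 249.67 ; Mexico | 498 ; Egypt | 404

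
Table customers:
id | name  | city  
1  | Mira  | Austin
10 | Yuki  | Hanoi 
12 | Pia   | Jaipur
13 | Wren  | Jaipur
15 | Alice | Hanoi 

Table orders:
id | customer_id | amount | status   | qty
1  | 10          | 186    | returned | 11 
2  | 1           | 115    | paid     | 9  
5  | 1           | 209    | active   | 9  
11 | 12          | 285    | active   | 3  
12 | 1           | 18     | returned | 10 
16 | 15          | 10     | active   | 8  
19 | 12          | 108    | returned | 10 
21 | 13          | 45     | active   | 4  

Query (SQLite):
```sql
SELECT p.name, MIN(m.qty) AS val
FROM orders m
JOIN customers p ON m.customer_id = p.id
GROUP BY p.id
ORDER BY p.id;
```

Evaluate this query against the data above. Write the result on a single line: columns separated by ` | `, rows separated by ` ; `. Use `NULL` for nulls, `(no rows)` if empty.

Join each orders row to its customers via customer_id.
Group joined rows by customers.id; compute MIN(m.qty) per group.
  1: ids {2, 5, 12} → MIN(m.qty)=9
  10: ids {1} → MIN(m.qty)=11
  12: ids {11, 19} → MIN(m.qty)=3
  13: ids {21} → MIN(m.qty)=4
  15: ids {16} → MIN(m.qty)=8

Mira | 9 ; Yuki | 11 ; Pia | 3 ; Wren | 4 ; Alice | 8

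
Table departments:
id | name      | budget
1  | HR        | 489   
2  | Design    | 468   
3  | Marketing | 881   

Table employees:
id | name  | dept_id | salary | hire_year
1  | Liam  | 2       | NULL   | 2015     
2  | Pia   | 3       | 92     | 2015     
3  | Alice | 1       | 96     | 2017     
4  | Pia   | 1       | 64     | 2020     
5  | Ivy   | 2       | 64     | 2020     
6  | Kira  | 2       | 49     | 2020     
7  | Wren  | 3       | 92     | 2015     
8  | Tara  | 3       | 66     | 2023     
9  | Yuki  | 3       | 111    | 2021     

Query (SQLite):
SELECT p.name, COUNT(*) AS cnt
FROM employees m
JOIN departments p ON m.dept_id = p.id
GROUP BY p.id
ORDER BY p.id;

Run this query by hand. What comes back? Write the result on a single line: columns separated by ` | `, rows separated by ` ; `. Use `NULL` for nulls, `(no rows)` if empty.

HR | 2 ; Design | 3 ; Marketing | 4

Join each employees row to its departments via dept_id.
Group joined rows by departments.id; compute COUNT(*) per group.
  1: ids {3, 4} → COUNT(*)=2
  2: ids {1, 5, 6} → COUNT(*)=3
  3: ids {2, 7, 8, 9} → COUNT(*)=4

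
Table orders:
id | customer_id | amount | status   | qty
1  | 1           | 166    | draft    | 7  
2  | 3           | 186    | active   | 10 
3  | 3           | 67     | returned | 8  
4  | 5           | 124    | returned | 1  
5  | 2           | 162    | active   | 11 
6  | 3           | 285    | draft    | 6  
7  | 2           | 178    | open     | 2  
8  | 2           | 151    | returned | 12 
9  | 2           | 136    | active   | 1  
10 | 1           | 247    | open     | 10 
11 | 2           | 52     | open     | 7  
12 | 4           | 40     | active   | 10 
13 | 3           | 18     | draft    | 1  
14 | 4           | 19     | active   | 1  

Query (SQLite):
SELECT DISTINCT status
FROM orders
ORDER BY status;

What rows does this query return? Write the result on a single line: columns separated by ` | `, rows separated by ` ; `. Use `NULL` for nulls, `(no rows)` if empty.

active ; draft ; open ; returned

Collect distinct status values from orders.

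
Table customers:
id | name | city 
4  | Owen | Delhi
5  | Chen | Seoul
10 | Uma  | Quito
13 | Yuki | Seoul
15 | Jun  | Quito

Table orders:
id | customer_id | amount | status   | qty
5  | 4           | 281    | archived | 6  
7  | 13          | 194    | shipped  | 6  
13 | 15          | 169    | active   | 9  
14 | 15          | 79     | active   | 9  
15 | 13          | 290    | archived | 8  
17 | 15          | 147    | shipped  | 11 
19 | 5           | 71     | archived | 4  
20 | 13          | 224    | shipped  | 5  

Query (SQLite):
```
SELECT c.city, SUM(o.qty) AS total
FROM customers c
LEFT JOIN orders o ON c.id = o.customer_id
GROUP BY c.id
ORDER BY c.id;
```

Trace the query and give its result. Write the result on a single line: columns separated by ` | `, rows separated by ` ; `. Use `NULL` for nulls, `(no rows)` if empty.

Delhi | 6 ; Seoul | 4 ; Quito | NULL ; Seoul | 19 ; Quito | 29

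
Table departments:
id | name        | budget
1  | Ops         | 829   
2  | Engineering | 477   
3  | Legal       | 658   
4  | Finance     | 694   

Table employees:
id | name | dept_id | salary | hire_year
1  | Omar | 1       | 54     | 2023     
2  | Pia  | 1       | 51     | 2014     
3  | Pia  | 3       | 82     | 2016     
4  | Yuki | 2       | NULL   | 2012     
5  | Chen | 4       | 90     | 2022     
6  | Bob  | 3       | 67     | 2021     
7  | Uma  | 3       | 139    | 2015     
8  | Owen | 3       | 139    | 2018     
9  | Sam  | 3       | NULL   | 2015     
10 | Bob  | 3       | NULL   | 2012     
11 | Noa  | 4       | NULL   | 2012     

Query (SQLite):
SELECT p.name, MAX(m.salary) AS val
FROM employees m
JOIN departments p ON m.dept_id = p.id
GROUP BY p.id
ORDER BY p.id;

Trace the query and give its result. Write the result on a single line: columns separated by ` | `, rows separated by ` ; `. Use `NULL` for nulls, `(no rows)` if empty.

Join each employees row to its departments via dept_id.
Group joined rows by departments.id; compute MAX(m.salary) per group.
  1: ids {1, 2} → MAX(m.salary)=54
  2: ids {4} → MAX(m.salary)=NULL
  3: ids {3, 6, 7, 8, 9, 10} → MAX(m.salary)=139
  4: ids {5, 11} → MAX(m.salary)=90

Ops | 54 ; Engineering | NULL ; Legal | 139 ; Finance | 90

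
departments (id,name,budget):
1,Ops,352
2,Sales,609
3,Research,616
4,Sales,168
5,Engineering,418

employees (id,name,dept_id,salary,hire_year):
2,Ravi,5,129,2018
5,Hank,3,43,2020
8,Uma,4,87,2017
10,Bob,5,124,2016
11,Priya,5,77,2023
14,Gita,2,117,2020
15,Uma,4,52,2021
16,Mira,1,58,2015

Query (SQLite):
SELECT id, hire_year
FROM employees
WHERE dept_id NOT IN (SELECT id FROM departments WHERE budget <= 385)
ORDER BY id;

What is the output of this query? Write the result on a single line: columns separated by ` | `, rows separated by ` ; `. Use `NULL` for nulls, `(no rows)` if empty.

2 | 2018 ; 5 | 2020 ; 10 | 2016 ; 11 | 2023 ; 14 | 2020

Inner query: departments.id where budget <= 385.
Outer: keep employees rows whose dept_id is not in that set.
Inner query → {1, 4}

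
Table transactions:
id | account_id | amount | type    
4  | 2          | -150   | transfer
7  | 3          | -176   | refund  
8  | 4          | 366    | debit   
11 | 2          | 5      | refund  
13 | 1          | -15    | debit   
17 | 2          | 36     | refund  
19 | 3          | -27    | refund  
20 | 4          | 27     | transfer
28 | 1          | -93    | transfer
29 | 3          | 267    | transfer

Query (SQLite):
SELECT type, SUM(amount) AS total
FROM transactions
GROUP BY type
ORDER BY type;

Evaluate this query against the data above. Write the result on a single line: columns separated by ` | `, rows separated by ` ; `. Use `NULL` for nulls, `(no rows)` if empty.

debit | 351 ; refund | -162 ; transfer | 51

Partition transactions by type; compute SUM(amount) within each group.
  debit: ids {8, 13} → SUM(amount)=351
  refund: ids {7, 11, 17, 19} → SUM(amount)=-162
  transfer: ids {4, 20, 28, 29} → SUM(amount)=51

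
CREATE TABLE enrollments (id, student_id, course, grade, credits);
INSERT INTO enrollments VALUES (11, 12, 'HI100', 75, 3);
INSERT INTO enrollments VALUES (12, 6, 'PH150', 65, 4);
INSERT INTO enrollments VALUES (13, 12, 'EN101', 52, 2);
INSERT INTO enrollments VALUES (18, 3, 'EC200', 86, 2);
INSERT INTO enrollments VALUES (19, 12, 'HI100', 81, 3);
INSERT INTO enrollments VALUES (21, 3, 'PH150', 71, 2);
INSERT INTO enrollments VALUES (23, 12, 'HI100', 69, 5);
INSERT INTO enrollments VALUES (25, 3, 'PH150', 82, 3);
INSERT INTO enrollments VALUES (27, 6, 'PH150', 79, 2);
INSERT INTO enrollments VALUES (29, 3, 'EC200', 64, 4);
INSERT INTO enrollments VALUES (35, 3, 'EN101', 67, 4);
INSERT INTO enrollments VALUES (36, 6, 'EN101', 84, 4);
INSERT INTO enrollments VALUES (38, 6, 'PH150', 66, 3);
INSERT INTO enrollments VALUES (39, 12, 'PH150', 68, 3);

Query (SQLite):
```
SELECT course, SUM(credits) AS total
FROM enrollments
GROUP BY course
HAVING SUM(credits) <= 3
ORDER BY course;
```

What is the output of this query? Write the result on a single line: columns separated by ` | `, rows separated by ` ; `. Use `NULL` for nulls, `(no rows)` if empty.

(no rows)

Partition enrollments by course; compute SUM(credits) within each group.
HAVING: keep groups where SUM(credits) <= 3.
  EC200: ids {18, 29} → SUM(credits)=6
  EN101: ids {13, 35, 36} → SUM(credits)=10
  HI100: ids {11, 19, 23} → SUM(credits)=11
  PH150: ids {12, 21, 25, 27, 38, 39} → SUM(credits)=17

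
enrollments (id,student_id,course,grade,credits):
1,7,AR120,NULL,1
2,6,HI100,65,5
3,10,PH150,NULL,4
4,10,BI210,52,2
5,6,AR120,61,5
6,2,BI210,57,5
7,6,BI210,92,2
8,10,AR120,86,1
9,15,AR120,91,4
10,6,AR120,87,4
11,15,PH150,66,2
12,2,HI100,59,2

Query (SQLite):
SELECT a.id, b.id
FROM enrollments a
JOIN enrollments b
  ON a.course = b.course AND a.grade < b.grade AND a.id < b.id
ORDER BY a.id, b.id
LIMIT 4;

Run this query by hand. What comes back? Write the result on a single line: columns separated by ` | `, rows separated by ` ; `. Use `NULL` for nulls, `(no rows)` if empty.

4 | 6 ; 4 | 7 ; 5 | 8 ; 5 | 9

Pairs (a,b) with same course, a.grade < b.grade, a.id < b.id.
course groups: AR120:{1,5,8,9,10} BI210:{4,6,7} HI100:{2,12} PH150:{3,11}
Ordered by (a.id, b.id); first 4.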